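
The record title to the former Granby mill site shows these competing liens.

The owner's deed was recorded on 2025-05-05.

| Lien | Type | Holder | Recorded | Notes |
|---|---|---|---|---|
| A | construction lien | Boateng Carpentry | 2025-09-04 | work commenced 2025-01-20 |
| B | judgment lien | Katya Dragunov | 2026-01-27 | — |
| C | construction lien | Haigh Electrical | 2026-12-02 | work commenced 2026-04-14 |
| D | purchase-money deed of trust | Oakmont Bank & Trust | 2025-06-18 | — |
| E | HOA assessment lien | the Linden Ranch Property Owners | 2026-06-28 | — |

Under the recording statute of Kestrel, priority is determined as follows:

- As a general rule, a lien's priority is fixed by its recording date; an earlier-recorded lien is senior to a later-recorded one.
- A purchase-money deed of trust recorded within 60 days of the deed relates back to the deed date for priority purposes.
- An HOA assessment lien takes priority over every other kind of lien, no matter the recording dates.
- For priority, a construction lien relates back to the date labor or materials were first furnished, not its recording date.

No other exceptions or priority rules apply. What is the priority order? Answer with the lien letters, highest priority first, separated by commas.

Effective dates: A relates back to 2025-01-20 (work commenced); C is treated as recorded 2026-04-14, the work-commencement date; D was recorded within the 60-day window, so its effective date is the deed date 2025-05-05.
E, as an HOA assessment lien, has superpriority and ranks first.
Ordering the rest by effective date: A (2025-01-20), D (2025-05-05), B (2026-01-27), C (2026-04-14).

E, A, D, B, C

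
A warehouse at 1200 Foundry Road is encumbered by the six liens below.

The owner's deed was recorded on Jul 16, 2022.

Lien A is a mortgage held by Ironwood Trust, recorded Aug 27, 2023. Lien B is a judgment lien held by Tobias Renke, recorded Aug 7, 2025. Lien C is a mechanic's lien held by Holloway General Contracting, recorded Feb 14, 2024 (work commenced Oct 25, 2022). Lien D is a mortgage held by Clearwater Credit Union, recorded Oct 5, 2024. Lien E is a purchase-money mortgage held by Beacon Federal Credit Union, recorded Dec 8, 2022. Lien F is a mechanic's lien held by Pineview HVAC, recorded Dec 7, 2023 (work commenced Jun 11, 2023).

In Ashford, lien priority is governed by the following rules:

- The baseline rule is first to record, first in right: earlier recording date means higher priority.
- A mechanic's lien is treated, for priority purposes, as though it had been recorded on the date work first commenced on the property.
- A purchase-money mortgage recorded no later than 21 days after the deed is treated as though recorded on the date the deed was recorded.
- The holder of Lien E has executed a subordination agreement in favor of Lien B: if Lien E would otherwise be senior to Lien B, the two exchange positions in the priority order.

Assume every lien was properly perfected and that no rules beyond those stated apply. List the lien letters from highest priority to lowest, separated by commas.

Adjusting effective dates: C relates back to Oct 25, 2022 (work commenced); E was recorded 145 days after the deed, outside the 21-day window, so it keeps its recording date; F relates back to Jun 11, 2023 (work commenced).
By effective date: C (Oct 25, 2022), E (Dec 8, 2022), F (Jun 11, 2023), A (Aug 27, 2023), D (Oct 5, 2024), B (Aug 7, 2025).
The subordination applies — E was senior to B — so E and B swap.

C, B, F, A, D, E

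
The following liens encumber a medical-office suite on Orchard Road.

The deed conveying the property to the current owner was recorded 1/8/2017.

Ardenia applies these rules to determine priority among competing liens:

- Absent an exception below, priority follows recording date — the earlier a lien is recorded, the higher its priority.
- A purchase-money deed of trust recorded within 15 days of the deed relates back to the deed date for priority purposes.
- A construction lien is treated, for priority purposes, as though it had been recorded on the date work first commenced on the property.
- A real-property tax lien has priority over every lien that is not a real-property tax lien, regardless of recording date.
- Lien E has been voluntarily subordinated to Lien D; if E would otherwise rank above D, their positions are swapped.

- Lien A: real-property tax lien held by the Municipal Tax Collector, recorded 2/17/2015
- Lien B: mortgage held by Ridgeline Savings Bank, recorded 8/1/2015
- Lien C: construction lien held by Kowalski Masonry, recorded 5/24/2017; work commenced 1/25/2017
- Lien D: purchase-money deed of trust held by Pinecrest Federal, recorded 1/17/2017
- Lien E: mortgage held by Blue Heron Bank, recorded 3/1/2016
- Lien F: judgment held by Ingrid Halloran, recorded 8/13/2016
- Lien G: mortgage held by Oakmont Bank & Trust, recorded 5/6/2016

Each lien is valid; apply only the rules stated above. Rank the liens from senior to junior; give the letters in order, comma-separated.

A, B, D, G, F, E, C

Adjusting effective dates: C is treated as recorded 1/25/2017, the work-commencement date; D was recorded within the 15-day window, so its effective date is the deed date 1/8/2017.
A is a real-property tax lien, so it outranks all other liens regardless of date.
The other liens, earliest effective date first: B (8/1/2015), E (3/1/2016), G (5/6/2016), F (8/13/2016), D (1/8/2017), C (1/25/2017).
The subordination applies — E was senior to D — so E and D swap.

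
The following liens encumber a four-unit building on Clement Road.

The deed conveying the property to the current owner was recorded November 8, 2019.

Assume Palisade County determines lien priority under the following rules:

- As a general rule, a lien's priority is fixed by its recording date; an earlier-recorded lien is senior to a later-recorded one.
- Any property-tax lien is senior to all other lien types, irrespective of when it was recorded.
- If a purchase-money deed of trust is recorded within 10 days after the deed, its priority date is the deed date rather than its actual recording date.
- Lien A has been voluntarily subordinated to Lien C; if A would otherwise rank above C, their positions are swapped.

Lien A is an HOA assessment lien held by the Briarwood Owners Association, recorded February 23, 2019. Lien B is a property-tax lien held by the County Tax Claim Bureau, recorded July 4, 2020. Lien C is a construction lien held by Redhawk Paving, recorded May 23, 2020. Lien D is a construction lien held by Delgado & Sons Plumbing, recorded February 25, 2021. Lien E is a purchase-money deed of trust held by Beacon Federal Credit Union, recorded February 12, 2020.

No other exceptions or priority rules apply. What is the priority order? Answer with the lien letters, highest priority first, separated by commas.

Effective dates after the stated exceptions: E missed the 10-day window (96 days after the deed), so its recording date stands.
B, as a property-tax lien, has superpriority and ranks first.
The other liens, earliest effective date first: A (February 23, 2019), E (February 12, 2020), C (May 23, 2020), D (February 25, 2021).
A is senior to C before the subordination, so the two trade places.

B, C, E, A, D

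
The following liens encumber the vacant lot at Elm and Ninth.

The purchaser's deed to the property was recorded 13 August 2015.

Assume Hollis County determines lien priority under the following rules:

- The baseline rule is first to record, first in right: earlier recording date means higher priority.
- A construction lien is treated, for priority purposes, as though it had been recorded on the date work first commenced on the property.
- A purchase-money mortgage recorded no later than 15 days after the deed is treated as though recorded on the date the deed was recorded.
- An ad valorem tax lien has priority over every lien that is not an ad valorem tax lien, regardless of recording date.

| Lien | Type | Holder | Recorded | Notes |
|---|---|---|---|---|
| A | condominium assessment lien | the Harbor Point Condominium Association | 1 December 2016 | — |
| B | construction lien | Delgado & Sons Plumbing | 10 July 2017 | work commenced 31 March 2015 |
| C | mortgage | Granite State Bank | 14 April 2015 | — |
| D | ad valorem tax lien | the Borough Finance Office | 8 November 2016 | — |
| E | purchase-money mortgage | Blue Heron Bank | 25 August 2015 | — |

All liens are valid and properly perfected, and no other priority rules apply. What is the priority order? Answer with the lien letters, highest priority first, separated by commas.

First, effective dates: B is treated as recorded 31 March 2015, the work-commencement date; E's effective date is the deed date, 13 August 2015.
As an ad valorem tax lien, D is senior to every other lien.
Ordering the rest by effective date: B (31 March 2015), C (14 April 2015), E (13 August 2015), A (1 December 2016).

D, B, C, E, A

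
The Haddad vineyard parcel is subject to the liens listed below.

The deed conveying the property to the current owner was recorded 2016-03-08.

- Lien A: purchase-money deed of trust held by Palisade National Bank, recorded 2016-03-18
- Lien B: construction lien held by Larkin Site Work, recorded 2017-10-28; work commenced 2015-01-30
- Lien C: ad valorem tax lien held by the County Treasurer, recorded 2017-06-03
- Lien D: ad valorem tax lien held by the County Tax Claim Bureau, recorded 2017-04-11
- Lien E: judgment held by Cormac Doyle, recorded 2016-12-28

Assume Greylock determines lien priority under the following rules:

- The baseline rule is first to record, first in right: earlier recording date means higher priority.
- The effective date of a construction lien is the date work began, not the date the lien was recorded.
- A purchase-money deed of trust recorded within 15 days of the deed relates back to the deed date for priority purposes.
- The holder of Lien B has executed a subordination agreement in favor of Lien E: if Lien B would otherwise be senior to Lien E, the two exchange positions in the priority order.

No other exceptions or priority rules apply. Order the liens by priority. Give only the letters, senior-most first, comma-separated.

First, effective dates: A relates back to the deed date 2016-03-08; B's effective date is 2015-01-30, when work began.
By effective date, earliest first: B (2015-01-30), A (2016-03-08), E (2016-12-28), D (2017-04-11), C (2017-06-03).
B would otherwise be senior to E, so under the subordination agreement B and E exchange positions.

E, A, B, D, C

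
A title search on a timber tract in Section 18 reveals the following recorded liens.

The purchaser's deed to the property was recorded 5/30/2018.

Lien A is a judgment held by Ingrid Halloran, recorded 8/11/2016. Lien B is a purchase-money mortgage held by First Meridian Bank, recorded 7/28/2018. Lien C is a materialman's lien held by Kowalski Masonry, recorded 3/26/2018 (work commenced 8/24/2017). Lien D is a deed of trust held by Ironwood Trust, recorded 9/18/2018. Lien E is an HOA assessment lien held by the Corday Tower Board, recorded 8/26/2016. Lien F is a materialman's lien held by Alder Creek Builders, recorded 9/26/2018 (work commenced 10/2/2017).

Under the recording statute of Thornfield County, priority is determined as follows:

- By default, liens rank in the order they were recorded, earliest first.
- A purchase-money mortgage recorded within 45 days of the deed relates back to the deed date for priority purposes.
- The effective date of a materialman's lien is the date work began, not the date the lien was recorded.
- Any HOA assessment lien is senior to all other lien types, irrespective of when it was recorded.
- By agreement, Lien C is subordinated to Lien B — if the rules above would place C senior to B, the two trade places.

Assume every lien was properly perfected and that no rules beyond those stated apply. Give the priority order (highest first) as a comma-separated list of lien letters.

Adjusting effective dates: B was recorded 59 days after the deed — beyond 45 days — so no relation-back applies; C's effective date is 8/24/2017, when work began; F's effective date is 10/2/2017, when work began.
E is an HOA assessment lien, so it outranks all other liens regardless of date.
Among the remaining liens, by effective date: A (8/11/2016), C (8/24/2017), F (10/2/2017), B (7/28/2018), D (9/18/2018).
C is senior to B before the subordination, so the two trade places.

E, A, B, F, C, D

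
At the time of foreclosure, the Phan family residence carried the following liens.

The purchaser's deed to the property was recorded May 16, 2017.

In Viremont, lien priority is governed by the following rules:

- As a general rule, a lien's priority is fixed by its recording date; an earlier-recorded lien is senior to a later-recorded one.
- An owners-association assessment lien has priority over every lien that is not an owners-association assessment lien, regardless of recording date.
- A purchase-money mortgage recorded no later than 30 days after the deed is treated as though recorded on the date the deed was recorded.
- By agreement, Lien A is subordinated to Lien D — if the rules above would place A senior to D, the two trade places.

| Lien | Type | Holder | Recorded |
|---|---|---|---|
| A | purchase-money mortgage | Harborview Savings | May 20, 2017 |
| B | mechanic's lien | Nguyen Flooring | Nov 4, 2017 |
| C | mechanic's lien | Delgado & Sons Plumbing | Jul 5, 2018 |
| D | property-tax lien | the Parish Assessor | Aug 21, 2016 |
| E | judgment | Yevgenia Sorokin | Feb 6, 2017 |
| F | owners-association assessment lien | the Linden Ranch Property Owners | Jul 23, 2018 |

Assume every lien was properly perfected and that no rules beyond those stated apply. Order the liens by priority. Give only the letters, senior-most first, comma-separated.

First, effective dates: A was recorded within the 30-day window, so its effective date is the deed date May 16, 2017.
F, as an owners-association assessment lien, has superpriority and ranks first.
Remaining liens by effective date: D (Aug 21, 2016), E (Feb 6, 2017), A (May 16, 2017), B (Nov 4, 2017), C (Jul 5, 2018).
Since A is not senior to D, the subordination leaves the order unchanged.

F, D, E, A, B, C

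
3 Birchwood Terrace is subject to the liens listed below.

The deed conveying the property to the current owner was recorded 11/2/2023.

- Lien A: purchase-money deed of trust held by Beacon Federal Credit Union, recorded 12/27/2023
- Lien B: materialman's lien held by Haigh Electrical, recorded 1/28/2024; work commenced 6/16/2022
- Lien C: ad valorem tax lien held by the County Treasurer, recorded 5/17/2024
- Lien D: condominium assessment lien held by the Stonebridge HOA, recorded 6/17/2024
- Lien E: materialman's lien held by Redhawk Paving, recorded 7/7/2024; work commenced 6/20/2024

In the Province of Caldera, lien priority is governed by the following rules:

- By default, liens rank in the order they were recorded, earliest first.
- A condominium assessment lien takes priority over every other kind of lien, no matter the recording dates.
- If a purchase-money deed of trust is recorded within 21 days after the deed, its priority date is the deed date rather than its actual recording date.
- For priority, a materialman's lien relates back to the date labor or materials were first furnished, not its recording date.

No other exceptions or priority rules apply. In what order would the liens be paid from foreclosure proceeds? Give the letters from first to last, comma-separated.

D, B, A, C, E

Effective dates: A missed the 21-day window (55 days after the deed), so its recording date stands; B is treated as recorded 6/16/2022, the work-commencement date; E is treated as recorded 6/20/2024, the work-commencement date.
D, as a condominium assessment lien, has superpriority and ranks first.
Remaining liens by effective date: B (6/16/2022), A (12/27/2023), C (5/17/2024), E (6/20/2024).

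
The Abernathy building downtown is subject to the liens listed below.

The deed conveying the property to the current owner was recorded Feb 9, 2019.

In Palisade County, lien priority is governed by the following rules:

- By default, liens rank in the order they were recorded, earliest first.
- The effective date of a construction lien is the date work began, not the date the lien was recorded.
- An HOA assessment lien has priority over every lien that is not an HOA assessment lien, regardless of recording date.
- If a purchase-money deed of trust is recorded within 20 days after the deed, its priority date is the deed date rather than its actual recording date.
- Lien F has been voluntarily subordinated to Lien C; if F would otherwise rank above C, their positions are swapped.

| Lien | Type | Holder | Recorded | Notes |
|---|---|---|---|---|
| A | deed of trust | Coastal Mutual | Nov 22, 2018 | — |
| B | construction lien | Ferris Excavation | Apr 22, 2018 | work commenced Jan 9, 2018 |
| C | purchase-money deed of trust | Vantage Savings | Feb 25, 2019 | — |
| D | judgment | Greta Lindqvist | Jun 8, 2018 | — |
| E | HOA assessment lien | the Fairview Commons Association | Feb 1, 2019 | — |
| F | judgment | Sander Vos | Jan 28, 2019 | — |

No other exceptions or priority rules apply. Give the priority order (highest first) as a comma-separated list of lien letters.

E, B, D, A, C, F

Adjusting effective dates: B's effective date is Jan 9, 2018, when work began; C relates back to the deed date Feb 9, 2019.
As an HOA assessment lien, E is senior to every other lien.
Among the remaining liens, by effective date: B (Jan 9, 2018), D (Jun 8, 2018), A (Nov 22, 2018), F (Jan 28, 2019), C (Feb 9, 2019).
Because F would otherwise rank above C, the subordination swaps them.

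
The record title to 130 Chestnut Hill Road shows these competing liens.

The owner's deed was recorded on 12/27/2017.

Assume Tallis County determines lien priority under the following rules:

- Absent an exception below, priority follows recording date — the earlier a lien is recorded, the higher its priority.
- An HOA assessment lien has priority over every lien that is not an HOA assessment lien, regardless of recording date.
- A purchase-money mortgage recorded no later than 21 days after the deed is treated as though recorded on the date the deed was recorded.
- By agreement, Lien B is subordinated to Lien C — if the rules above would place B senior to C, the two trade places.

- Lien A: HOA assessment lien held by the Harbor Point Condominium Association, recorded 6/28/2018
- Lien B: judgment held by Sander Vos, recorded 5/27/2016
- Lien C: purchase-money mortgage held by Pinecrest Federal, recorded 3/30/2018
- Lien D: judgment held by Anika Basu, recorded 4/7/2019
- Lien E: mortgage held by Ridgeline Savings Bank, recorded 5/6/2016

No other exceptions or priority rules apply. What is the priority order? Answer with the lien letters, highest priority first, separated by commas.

A, E, C, B, D

Effective dates after the stated exceptions: C was recorded 93 days after the deed — beyond 21 days — so no relation-back applies.
A is an HOA assessment lien, so it outranks all other liens regardless of date.
Among the remaining liens, by effective date: E (5/6/2016), B (5/27/2016), C (3/30/2018), D (4/7/2019).
B is senior to C before the subordination, so the two trade places.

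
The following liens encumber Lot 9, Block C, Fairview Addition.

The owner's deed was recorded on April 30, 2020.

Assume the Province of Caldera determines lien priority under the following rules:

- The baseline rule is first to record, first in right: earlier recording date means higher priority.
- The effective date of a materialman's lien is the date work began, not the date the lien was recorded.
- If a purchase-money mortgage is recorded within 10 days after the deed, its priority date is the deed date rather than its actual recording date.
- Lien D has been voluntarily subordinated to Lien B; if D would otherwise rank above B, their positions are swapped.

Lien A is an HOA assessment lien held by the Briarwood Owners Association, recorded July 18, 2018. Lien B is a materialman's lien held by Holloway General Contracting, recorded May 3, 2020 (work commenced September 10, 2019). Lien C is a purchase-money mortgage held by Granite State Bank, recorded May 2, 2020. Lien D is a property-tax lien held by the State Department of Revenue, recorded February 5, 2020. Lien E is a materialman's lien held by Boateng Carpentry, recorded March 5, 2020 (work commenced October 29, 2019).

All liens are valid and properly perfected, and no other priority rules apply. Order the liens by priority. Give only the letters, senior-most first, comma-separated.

A, B, E, D, C

Adjusting effective dates: B is treated as recorded September 10, 2019, the work-commencement date; C relates back to the deed date April 30, 2020; E is treated as recorded October 29, 2019, the work-commencement date.
Sorted by effective date: A (July 18, 2018), B (September 10, 2019), E (October 29, 2019), D (February 5, 2020), C (April 30, 2020).
Since D is not senior to B, the subordination leaves the order unchanged.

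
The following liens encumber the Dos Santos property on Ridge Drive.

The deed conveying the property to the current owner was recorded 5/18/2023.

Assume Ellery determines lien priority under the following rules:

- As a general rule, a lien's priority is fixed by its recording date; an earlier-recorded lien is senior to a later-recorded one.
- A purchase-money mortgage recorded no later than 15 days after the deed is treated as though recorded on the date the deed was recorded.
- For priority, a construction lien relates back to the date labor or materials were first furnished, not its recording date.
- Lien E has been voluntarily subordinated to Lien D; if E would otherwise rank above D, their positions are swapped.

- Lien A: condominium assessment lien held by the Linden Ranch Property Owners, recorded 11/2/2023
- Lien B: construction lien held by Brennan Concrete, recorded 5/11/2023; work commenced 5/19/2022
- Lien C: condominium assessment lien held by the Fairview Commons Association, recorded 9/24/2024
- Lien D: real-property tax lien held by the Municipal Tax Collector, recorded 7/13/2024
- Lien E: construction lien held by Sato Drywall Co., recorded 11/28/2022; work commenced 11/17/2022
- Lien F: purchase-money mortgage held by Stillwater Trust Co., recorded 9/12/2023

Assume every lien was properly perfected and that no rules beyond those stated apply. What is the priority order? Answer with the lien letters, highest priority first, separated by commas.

First, effective dates: B relates back to 5/19/2022 (work commenced); E relates back to 11/17/2022 (work commenced); F was recorded 117 days after the deed, outside the 15-day window, so it keeps its recording date.
By effective date, earliest first: B (5/19/2022), E (11/17/2022), F (9/12/2023), A (11/2/2023), D (7/13/2024), C (9/24/2024).
E is senior to D before the subordination, so the two trade places.

B, D, F, A, E, C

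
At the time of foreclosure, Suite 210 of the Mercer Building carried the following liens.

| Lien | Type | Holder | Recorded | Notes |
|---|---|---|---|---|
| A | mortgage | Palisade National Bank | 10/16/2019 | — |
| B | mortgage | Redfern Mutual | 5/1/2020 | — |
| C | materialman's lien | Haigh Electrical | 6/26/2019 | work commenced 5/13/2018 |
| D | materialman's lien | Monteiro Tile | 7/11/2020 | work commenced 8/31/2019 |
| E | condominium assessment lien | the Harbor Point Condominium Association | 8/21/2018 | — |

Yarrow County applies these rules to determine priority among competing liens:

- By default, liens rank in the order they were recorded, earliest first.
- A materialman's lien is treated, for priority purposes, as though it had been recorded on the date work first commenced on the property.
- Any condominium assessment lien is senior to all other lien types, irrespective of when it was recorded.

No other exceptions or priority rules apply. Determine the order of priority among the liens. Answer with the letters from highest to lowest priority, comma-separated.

E, C, D, A, B

Effective dates: C's effective date is 5/13/2018, when work began; D's effective date is 8/31/2019, when work began.
E is a condominium assessment lien, so it outranks all other liens regardless of date.
Ordering the rest by effective date: C (5/13/2018), D (8/31/2019), A (10/16/2019), B (5/1/2020).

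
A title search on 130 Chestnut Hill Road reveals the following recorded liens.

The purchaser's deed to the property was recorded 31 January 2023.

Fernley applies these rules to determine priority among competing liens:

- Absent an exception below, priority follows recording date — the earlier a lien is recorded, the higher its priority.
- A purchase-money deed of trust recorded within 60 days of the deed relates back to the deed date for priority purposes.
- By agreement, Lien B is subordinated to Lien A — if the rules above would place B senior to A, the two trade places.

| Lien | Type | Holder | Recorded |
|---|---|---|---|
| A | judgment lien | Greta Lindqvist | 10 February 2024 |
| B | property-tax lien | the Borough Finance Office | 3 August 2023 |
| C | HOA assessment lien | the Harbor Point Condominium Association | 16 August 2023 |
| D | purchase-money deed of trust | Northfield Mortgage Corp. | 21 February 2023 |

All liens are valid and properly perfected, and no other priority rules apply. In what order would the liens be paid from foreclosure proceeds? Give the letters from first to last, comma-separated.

Effective dates: D was recorded within the 60-day window, so its effective date is the deed date 31 January 2023.
Sorted by effective date: D (31 January 2023), B (3 August 2023), C (16 August 2023), A (10 February 2024).
The subordination applies — B was senior to A — so B and A swap.

D, A, C, B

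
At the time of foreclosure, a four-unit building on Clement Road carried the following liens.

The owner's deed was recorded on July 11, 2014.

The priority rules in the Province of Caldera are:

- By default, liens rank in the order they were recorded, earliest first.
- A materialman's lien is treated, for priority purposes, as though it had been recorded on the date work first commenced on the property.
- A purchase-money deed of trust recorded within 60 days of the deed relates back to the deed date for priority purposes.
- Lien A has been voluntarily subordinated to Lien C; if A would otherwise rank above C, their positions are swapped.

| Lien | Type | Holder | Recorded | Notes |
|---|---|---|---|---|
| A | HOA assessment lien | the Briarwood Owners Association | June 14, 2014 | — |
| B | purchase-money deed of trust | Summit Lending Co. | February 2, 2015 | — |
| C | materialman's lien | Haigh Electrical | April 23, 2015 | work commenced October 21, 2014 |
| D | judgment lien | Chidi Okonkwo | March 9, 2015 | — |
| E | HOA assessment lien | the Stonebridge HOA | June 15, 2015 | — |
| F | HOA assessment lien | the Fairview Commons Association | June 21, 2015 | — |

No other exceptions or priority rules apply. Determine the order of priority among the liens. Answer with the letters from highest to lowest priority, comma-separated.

Effective dates after the stated exceptions: B missed the 60-day window (206 days after the deed), so its recording date stands; C is treated as recorded October 21, 2014, the work-commencement date.
Ordering by effective date: A (June 14, 2014), C (October 21, 2014), B (February 2, 2015), D (March 9, 2015), E (June 15, 2015), F (June 21, 2015).
The subordination applies — A was senior to C — so A and C swap.

C, A, B, D, E, F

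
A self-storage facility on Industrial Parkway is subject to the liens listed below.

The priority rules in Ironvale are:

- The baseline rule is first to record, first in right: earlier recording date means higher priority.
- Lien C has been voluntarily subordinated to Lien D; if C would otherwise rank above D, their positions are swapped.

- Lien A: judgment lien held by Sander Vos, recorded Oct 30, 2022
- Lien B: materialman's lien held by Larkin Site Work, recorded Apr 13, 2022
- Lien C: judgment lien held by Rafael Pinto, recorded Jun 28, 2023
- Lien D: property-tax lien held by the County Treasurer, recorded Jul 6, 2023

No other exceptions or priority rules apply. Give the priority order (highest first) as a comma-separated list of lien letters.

By effective date: B (Apr 13, 2022), A (Oct 30, 2022), C (Jun 28, 2023), D (Jul 6, 2023).
The subordination applies — C was senior to D — so C and D swap.

B, A, D, C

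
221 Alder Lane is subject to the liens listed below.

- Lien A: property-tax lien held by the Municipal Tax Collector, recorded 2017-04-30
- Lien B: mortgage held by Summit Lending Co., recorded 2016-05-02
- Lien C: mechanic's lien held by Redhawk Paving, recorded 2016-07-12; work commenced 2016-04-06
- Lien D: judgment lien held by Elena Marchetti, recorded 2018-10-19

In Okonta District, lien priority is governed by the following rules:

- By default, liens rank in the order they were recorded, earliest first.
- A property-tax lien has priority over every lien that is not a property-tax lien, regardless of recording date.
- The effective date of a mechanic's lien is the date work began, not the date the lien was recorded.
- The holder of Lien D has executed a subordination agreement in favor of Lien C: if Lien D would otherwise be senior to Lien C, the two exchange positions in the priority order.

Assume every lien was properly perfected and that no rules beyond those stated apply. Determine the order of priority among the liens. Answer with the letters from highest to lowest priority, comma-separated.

First, effective dates: C relates back to 2016-04-06 (work commenced).
A is a property-tax lien, so it outranks all other liens regardless of date.
The other liens, earliest effective date first: C (2016-04-06), B (2016-05-02), D (2018-10-19).
D already ranks below C; the subordination has no effect.

A, C, B, D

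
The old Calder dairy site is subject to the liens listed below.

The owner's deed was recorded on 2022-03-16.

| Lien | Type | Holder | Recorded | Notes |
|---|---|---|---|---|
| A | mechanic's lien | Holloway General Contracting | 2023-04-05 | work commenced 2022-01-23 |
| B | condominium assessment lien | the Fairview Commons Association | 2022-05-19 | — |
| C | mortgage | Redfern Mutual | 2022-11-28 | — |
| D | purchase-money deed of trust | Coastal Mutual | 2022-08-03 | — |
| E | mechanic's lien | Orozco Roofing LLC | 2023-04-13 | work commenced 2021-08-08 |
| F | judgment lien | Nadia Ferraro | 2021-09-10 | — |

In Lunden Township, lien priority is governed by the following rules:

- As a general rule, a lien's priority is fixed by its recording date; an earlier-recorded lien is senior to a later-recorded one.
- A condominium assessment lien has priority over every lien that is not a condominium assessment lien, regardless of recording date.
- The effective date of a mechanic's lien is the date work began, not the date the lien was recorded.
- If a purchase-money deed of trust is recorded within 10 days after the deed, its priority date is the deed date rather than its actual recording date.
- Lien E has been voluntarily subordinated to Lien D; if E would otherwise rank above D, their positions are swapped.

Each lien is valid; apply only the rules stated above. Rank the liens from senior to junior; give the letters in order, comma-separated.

Effective dates after the stated exceptions: A relates back to 2022-01-23 (work commenced); D was recorded 140 days after the deed — beyond 10 days — so no relation-back applies; E relates back to 2021-08-08 (work commenced).
B is a condominium assessment lien, so it outranks all other liens regardless of date.
The other liens, earliest effective date first: E (2021-08-08), F (2021-09-10), A (2022-01-23), D (2022-08-03), C (2022-11-28).
E would otherwise be senior to D, so under the subordination agreement E and D exchange positions.

B, D, F, A, E, C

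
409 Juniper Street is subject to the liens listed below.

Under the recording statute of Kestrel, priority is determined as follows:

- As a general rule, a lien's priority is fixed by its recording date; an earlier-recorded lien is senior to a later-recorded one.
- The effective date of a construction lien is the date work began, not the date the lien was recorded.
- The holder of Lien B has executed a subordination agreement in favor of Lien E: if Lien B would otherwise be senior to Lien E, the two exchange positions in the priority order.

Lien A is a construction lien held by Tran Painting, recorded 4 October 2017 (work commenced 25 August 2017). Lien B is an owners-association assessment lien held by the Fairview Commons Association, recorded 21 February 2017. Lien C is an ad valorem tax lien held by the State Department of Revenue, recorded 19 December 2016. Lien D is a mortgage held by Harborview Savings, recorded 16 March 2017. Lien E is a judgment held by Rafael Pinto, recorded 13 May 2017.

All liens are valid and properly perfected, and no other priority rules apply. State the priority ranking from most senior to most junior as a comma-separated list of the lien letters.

C, E, D, B, A

Effective dates after the stated exceptions: A relates back to 25 August 2017 (work commenced).
By effective date: C (19 December 2016), B (21 February 2017), D (16 March 2017), E (13 May 2017), A (25 August 2017).
The subordination applies — B was senior to E — so B and E swap.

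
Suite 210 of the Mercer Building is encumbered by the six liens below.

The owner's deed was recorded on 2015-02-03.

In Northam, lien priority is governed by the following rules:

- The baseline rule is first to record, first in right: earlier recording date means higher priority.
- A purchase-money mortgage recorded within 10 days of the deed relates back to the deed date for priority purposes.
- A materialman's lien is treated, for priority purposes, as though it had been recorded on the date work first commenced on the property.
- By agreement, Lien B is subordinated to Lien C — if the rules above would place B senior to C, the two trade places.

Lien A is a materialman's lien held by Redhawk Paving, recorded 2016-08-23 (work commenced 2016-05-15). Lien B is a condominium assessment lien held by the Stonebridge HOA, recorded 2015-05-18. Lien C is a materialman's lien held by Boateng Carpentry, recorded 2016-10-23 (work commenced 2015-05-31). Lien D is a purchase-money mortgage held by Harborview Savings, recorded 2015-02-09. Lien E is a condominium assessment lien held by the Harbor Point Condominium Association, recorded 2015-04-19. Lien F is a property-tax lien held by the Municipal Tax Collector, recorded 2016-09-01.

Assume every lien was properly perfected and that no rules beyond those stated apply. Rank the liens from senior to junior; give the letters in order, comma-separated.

D, E, C, B, A, F

Effective dates after the stated exceptions: A's effective date is 2016-05-15, when work began; C relates back to 2015-05-31 (work commenced); D relates back to the deed date 2015-02-03.
Sorted by effective date: D (2015-02-03), E (2015-04-19), B (2015-05-18), C (2015-05-31), A (2016-05-15), F (2016-09-01).
B would otherwise be senior to C, so under the subordination agreement B and C exchange positions.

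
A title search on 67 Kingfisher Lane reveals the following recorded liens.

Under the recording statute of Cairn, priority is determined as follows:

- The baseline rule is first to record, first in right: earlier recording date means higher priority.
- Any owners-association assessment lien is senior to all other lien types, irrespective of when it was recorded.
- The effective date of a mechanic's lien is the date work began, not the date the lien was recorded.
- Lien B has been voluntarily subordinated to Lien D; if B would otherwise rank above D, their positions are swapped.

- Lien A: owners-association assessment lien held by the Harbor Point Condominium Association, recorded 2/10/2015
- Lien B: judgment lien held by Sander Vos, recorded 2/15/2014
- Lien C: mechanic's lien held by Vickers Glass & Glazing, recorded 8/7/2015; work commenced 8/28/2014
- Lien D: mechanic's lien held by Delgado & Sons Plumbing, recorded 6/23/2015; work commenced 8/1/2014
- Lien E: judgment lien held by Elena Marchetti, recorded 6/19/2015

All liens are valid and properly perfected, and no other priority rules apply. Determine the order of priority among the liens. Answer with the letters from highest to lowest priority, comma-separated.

A, D, B, C, E

First, effective dates: C's effective date is 8/28/2014, when work began; D is treated as recorded 8/1/2014, the work-commencement date.
As an owners-association assessment lien, A is senior to every other lien.
Remaining liens by effective date: B (2/15/2014), D (8/1/2014), C (8/28/2014), E (6/19/2015).
The subordination applies — B was senior to D — so B and D swap.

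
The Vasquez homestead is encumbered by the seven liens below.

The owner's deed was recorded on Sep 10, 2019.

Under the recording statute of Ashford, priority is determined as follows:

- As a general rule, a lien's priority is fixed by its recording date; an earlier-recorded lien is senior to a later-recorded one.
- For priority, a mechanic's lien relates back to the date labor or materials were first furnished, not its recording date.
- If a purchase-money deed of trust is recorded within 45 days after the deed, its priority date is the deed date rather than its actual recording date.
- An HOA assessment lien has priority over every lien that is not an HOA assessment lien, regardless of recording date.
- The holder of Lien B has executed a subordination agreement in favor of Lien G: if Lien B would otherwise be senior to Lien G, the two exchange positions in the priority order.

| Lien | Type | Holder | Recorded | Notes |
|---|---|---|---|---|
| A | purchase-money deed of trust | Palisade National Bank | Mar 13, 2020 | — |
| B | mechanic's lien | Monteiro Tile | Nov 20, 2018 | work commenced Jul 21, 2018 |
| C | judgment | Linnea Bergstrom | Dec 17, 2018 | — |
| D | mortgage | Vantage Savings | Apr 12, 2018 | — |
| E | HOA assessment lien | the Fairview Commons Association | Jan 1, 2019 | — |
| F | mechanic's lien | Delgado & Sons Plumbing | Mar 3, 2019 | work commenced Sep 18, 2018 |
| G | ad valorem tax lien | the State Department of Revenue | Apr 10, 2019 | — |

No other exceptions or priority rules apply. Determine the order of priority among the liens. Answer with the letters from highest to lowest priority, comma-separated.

First, effective dates: A was recorded 185 days after the deed — beyond 45 days — so no relation-back applies; B relates back to Jul 21, 2018 (work commenced); F is treated as recorded Sep 18, 2018, the work-commencement date.
E is an HOA assessment lien and takes priority over every other lien.
Among the remaining liens, by effective date: D (Apr 12, 2018), B (Jul 21, 2018), F (Sep 18, 2018), C (Dec 17, 2018), G (Apr 10, 2019), A (Mar 13, 2020).
Because B would otherwise rank above G, the subordination swaps them.

E, D, G, F, C, B, A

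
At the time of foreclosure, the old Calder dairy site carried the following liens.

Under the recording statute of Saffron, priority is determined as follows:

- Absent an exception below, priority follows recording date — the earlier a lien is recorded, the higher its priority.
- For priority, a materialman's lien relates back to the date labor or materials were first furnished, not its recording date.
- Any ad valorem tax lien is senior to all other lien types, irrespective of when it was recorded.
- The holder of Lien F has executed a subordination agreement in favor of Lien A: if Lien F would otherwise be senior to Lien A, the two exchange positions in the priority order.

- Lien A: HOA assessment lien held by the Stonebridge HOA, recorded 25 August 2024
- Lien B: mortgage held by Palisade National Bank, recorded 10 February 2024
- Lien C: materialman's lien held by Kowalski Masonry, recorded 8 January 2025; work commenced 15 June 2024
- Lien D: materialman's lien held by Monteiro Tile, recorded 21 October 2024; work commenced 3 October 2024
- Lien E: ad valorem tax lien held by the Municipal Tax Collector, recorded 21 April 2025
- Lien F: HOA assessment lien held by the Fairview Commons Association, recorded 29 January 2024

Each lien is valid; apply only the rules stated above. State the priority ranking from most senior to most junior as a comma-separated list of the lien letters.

E, A, B, C, F, D

Effective dates: C relates back to 15 June 2024 (work commenced); D's effective date is 3 October 2024, when work began.
E is an ad valorem tax lien and takes priority over every other lien.
The other liens, earliest effective date first: F (29 January 2024), B (10 February 2024), C (15 June 2024), A (25 August 2024), D (3 October 2024).
F is senior to A before the subordination, so the two trade places.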